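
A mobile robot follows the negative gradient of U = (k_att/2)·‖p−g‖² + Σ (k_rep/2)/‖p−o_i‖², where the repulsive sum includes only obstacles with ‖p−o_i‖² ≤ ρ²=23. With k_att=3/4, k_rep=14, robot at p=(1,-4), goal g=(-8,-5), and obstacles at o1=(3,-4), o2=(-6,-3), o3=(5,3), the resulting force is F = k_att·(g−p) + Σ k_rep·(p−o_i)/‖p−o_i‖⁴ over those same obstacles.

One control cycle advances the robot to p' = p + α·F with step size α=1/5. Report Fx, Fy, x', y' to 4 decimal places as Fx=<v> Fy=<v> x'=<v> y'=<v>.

F_att = 3/4·(g−p) = 3/4·(-9,-1) = (-6.7500,-0.7500)
o1: d²=4 ≤ ρ²=23; F_rep = 14·(-2,0)/4² = (-1.7500,0.0000)
o2: d²=50 > ρ²=23 → inactive
o3: d²=65 > ρ²=23 → inactive
F = F_att + ΣF_rep = (-8.5000,-0.7500)
p' = p + 1/5·F = (-0.7000,-4.1500)

Fx=-8.5000 Fy=-0.7500 x'=-0.7000 y'=-4.1500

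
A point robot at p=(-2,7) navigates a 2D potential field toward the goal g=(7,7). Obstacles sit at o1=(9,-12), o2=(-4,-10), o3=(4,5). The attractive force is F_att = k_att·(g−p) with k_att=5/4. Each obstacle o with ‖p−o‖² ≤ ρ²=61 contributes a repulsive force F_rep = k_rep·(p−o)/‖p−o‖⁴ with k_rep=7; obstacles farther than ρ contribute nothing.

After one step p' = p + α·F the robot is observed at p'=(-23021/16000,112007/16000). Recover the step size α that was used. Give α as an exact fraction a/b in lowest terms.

α = 1/20

F_att = 5/4·(g−p) = 5/4·(9,0) = (11.2500,0.0000)
o1: d²=482 > ρ²=61 → inactive
o2: d²=293 > ρ²=61 → inactive
o3: d²=40 ≤ ρ²=61; F_rep = 7·(-6,2)/40² = (-0.0262,0.0088)
F = F_att + ΣF_rep = (11.2238,0.0088)
Δp = p'−p = (0.5612,0.0004); α = Δx/Fx = (8979/16000) / (8979/800) = 1/20
check: Δy/Fy = (7/16000) / (7/800) = 1/20 ✓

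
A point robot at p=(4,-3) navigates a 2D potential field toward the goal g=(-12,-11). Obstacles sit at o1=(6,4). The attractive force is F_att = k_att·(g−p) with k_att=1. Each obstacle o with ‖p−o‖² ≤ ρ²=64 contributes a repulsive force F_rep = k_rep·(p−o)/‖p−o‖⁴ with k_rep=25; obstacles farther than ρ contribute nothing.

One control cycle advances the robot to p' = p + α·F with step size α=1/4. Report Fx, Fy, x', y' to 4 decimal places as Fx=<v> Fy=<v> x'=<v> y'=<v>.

Fx=-16.0178 Fy=-8.0623 x'=-0.0044 y'=-5.0156

F_att = 1·(g−p) = 1·(-16,-8) = (-16.0000,-8.0000)
o1: d²=53 ≤ ρ²=64; F_rep = 25·(-2,-7)/53² = (-0.0178,-0.0623)
F = F_att + ΣF_rep = (-16.0178,-8.0623)
p' = p + 1/4·F = (-0.0044,-5.0156)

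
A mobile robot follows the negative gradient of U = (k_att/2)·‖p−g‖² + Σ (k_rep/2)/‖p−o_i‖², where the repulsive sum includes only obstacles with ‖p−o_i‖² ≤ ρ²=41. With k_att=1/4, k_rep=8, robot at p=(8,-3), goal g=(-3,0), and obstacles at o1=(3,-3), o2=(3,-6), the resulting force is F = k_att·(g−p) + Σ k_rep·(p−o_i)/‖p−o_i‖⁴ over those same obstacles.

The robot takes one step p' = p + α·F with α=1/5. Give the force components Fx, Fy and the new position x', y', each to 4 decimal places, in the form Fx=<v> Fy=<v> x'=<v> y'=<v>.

Fx=-2.6514 Fy=0.7708 x'=7.4697 y'=-2.8458

F_att = 1/4·(g−p) = 1/4·(-11,3) = (-2.7500,0.7500)
o1: d²=25 ≤ ρ²=41; F_rep = 8·(5,0)/25² = (0.0640,0.0000)
o2: d²=34 ≤ ρ²=41; F_rep = 8·(5,3)/34² = (0.0346,0.0208)
F = F_att + ΣF_rep = (-2.6514,0.7708)
p' = p + 1/5·F = (7.4697,-2.8458)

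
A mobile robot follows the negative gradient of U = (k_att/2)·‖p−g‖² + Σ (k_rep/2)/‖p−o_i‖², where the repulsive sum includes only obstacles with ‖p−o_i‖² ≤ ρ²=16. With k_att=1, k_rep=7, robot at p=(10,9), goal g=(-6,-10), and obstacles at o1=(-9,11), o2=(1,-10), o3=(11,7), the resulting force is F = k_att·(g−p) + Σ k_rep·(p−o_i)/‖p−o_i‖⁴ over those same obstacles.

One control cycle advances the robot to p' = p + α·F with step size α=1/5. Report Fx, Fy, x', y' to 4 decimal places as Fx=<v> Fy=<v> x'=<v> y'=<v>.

Fx=-16.2800 Fy=-18.4400 x'=6.7440 y'=5.3120

F_att = 1·(g−p) = 1·(-16,-19) = (-16.0000,-19.0000)
o1: d²=365 > ρ²=16 → inactive
o2: d²=442 > ρ²=16 → inactive
o3: d²=5 ≤ ρ²=16; F_rep = 7·(-1,2)/5² = (-0.2800,0.5600)
F = F_att + ΣF_rep = (-16.2800,-18.4400)
p' = p + 1/5·F = (6.7440,5.3120)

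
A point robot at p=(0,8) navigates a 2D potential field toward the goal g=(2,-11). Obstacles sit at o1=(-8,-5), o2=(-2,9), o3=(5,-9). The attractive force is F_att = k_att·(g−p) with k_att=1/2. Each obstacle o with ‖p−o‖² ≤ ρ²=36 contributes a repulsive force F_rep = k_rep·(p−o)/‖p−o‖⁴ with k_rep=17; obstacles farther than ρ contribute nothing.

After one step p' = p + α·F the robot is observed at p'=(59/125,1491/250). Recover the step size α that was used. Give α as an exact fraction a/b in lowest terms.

α = 1/5

F_att = 1/2·(g−p) = 1/2·(2,-19) = (1.0000,-9.5000)
o1: d²=233 > ρ²=36 → inactive
o2: d²=5 ≤ ρ²=36; F_rep = 17·(2,-1)/5² = (1.3600,-0.6800)
o3: d²=314 > ρ²=36 → inactive
F = F_att + ΣF_rep = (2.3600,-10.1800)
Δp = p'−p = (0.4720,-2.0360); α = Δx/Fx = (59/125) / (59/25) = 1/5
check: Δy/Fy = (-509/250) / (-509/50) = 1/5 ✓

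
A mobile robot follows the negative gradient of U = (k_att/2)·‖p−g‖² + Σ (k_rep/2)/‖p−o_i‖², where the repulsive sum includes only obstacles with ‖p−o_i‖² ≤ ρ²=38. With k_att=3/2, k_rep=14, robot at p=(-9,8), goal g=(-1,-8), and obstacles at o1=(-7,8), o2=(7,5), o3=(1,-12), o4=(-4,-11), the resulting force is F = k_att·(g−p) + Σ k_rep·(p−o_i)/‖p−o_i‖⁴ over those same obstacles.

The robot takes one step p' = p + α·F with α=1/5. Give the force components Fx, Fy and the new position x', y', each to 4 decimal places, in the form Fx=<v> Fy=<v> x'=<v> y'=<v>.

Fx=10.2500 Fy=-24.0000 x'=-6.9500 y'=3.2000

F_att = 3/2·(g−p) = 3/2·(8,-16) = (12.0000,-24.0000)
o1: d²=4 ≤ ρ²=38; F_rep = 14·(-2,0)/4² = (-1.7500,0.0000)
o2: d²=265 > ρ²=38 → inactive
o3: d²=500 > ρ²=38 → inactive
o4: d²=386 > ρ²=38 → inactive
F = F_att + ΣF_rep = (10.2500,-24.0000)
p' = p + 1/5·F = (-6.9500,3.2000)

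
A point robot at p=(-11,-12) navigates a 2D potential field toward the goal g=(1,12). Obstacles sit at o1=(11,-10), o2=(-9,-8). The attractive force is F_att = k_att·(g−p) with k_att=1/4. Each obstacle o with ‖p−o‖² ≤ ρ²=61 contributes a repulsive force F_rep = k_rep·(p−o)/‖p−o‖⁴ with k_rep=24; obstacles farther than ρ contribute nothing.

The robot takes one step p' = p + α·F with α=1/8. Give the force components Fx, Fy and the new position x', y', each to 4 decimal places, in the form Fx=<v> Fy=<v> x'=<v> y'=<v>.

Fx=2.8800 Fy=5.7600 x'=-10.6400 y'=-11.2800

F_att = 1/4·(g−p) = 1/4·(12,24) = (3.0000,6.0000)
o1: d²=488 > ρ²=61 → inactive
o2: d²=20 ≤ ρ²=61; F_rep = 24·(-2,-4)/20² = (-0.1200,-0.2400)
F = F_att + ΣF_rep = (2.8800,5.7600)
p' = p + 1/8·F = (-10.6400,-11.2800)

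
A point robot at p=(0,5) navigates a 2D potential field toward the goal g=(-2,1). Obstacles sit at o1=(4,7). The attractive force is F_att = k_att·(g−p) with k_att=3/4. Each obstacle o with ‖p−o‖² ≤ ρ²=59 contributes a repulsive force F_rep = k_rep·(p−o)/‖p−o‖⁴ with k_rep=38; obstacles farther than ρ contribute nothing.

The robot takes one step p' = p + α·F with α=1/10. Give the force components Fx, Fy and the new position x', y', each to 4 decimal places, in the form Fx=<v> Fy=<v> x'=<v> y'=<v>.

F_att = 3/4·(g−p) = 3/4·(-2,-4) = (-1.5000,-3.0000)
o1: d²=20 ≤ ρ²=59; F_rep = 38·(-4,-2)/20² = (-0.3800,-0.1900)
F = F_att + ΣF_rep = (-1.8800,-3.1900)
p' = p + 1/10·F = (-0.1880,4.6810)

Fx=-1.8800 Fy=-3.1900 x'=-0.1880 y'=4.6810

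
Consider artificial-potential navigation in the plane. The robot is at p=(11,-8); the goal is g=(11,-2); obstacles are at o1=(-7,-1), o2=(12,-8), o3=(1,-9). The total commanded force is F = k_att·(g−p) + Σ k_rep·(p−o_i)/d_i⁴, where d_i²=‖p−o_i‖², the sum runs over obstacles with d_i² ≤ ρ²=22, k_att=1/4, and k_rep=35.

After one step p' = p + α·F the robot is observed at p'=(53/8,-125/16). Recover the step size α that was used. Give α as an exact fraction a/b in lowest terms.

α = 1/8

F_att = 1/4·(g−p) = 1/4·(0,6) = (0.0000,1.5000)
o1: d²=373 > ρ²=22 → inactive
o2: d²=1 ≤ ρ²=22; F_rep = 35·(-1,0)/1² = (-35.0000,0.0000)
o3: d²=101 > ρ²=22 → inactive
F = F_att + ΣF_rep = (-35.0000,1.5000)
Δp = p'−p = (-4.3750,0.1875); α = Δx/Fx = (-35/8) / (-35) = 1/8
check: Δy/Fy = (3/16) / (3/2) = 1/8 ✓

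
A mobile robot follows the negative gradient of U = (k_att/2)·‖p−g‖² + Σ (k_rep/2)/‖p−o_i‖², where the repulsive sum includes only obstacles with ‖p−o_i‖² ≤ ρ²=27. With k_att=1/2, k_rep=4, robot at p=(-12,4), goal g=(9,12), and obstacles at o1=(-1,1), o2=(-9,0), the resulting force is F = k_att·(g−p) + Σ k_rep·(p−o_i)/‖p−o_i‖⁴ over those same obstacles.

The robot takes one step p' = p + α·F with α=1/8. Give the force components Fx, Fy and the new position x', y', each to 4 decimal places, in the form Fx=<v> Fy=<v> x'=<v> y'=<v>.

F_att = 1/2·(g−p) = 1/2·(21,8) = (10.5000,4.0000)
o1: d²=130 > ρ²=27 → inactive
o2: d²=25 ≤ ρ²=27; F_rep = 4·(-3,4)/25² = (-0.0192,0.0256)
F = F_att + ΣF_rep = (10.4808,4.0256)
p' = p + 1/8·F = (-10.6899,4.5032)

Fx=10.4808 Fy=4.0256 x'=-10.6899 y'=4.5032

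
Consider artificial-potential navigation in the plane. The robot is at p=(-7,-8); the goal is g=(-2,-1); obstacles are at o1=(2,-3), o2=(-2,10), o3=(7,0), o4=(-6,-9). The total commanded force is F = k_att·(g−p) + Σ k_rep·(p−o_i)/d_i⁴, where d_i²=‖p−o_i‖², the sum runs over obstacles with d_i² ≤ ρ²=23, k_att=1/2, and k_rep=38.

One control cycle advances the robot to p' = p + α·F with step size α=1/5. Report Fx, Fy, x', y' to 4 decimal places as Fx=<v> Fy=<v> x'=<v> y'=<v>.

F_att = 1/2·(g−p) = 1/2·(5,7) = (2.5000,3.5000)
o1: d²=106 > ρ²=23 → inactive
o2: d²=349 > ρ²=23 → inactive
o3: d²=260 > ρ²=23 → inactive
o4: d²=2 ≤ ρ²=23; F_rep = 38·(-1,1)/2² = (-9.5000,9.5000)
F = F_att + ΣF_rep = (-7.0000,13.0000)
p' = p + 1/5·F = (-8.4000,-5.4000)

Fx=-7.0000 Fy=13.0000 x'=-8.4000 y'=-5.4000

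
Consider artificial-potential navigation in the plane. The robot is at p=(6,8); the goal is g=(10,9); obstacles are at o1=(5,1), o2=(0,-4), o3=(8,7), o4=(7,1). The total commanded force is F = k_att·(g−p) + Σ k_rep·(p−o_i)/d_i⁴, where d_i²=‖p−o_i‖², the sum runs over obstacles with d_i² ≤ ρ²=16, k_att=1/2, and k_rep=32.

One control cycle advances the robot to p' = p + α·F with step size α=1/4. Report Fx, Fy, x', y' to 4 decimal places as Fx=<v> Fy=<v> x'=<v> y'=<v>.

Fx=-0.5600 Fy=1.7800 x'=5.8600 y'=8.4450

F_att = 1/2·(g−p) = 1/2·(4,1) = (2.0000,0.5000)
o1: d²=50 > ρ²=16 → inactive
o2: d²=180 > ρ²=16 → inactive
o3: d²=5 ≤ ρ²=16; F_rep = 32·(-2,1)/5² = (-2.5600,1.2800)
o4: d²=50 > ρ²=16 → inactive
F = F_att + ΣF_rep = (-0.5600,1.7800)
p' = p + 1/4·F = (5.8600,8.4450)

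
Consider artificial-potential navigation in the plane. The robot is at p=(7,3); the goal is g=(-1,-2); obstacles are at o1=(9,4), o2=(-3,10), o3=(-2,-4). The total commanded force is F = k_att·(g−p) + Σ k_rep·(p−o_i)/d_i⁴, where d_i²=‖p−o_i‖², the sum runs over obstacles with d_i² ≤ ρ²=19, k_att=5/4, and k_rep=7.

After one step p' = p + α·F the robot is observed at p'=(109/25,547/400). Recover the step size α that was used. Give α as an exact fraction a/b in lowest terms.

α = 1/4

F_att = 5/4·(g−p) = 5/4·(-8,-5) = (-10.0000,-6.2500)
o1: d²=5 ≤ ρ²=19; F_rep = 7·(-2,-1)/5² = (-0.5600,-0.2800)
o2: d²=149 > ρ²=19 → inactive
o3: d²=130 > ρ²=19 → inactive
F = F_att + ΣF_rep = (-10.5600,-6.5300)
Δp = p'−p = (-2.6400,-1.6325); α = Δx/Fx = (-66/25) / (-264/25) = 1/4
check: Δy/Fy = (-653/400) / (-653/100) = 1/4 ✓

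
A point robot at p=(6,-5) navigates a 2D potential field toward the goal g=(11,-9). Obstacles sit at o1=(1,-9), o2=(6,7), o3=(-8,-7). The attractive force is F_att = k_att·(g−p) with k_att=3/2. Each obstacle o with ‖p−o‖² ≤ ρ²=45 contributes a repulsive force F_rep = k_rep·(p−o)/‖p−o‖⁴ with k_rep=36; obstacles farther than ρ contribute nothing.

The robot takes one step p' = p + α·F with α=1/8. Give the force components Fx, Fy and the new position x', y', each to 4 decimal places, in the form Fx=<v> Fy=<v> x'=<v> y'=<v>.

F_att = 3/2·(g−p) = 3/2·(5,-4) = (7.5000,-6.0000)
o1: d²=41 ≤ ρ²=45; F_rep = 36·(5,4)/41² = (0.1071,0.0857)
o2: d²=144 > ρ²=45 → inactive
o3: d²=200 > ρ²=45 → inactive
F = F_att + ΣF_rep = (7.6071,-5.9143)
p' = p + 1/8·F = (6.9509,-5.7393)

Fx=7.6071 Fy=-5.9143 x'=6.9509 y'=-5.7393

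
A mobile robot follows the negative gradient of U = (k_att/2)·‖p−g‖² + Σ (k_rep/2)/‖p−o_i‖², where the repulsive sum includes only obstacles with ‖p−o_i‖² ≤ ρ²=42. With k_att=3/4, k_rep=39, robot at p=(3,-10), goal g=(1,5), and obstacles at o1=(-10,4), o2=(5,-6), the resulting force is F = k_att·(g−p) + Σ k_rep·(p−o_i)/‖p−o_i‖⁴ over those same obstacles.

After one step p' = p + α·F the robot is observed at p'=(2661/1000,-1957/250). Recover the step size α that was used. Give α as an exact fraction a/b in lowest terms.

F_att = 3/4·(g−p) = 3/4·(-2,15) = (-1.5000,11.2500)
o1: d²=365 > ρ²=42 → inactive
o2: d²=20 ≤ ρ²=42; F_rep = 39·(-2,-4)/20² = (-0.1950,-0.3900)
F = F_att + ΣF_rep = (-1.6950,10.8600)
Δp = p'−p = (-0.3390,2.1720); α = Δx/Fx = (-339/1000) / (-339/200) = 1/5
check: Δy/Fy = (543/250) / (543/50) = 1/5 ✓

α = 1/5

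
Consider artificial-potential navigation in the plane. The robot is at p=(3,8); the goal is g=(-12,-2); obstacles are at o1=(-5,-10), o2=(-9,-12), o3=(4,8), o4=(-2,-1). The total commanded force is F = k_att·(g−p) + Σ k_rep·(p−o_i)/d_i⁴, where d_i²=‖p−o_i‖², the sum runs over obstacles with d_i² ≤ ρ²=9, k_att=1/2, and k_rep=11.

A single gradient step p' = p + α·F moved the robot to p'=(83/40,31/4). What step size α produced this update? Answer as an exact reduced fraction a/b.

F_att = 1/2·(g−p) = 1/2·(-15,-10) = (-7.5000,-5.0000)
o1: d²=388 > ρ²=9 → inactive
o2: d²=544 > ρ²=9 → inactive
o3: d²=1 ≤ ρ²=9; F_rep = 11·(-1,0)/1² = (-11.0000,0.0000)
o4: d²=106 > ρ²=9 → inactive
F = F_att + ΣF_rep = (-18.5000,-5.0000)
Δp = p'−p = (-0.9250,-0.2500); α = Δx/Fx = (-37/40) / (-37/2) = 1/20
check: Δy/Fy = (-1/4) / (-5) = 1/20 ✓

α = 1/20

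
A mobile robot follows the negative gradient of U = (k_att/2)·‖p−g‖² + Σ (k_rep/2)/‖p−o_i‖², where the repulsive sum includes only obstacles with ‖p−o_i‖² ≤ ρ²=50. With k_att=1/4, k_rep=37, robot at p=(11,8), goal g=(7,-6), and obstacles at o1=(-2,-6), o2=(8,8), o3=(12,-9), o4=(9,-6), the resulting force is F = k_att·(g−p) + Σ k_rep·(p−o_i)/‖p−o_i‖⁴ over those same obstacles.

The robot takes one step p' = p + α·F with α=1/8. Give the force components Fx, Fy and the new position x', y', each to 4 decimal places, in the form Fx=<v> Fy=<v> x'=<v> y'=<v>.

F_att = 1/4·(g−p) = 1/4·(-4,-14) = (-1.0000,-3.5000)
o1: d²=365 > ρ²=50 → inactive
o2: d²=9 ≤ ρ²=50; F_rep = 37·(3,0)/9² = (1.3704,0.0000)
o3: d²=290 > ρ²=50 → inactive
o4: d²=200 > ρ²=50 → inactive
F = F_att + ΣF_rep = (0.3704,-3.5000)
p' = p + 1/8·F = (11.0463,7.5625)

Fx=0.3704 Fy=-3.5000 x'=11.0463 y'=7.5625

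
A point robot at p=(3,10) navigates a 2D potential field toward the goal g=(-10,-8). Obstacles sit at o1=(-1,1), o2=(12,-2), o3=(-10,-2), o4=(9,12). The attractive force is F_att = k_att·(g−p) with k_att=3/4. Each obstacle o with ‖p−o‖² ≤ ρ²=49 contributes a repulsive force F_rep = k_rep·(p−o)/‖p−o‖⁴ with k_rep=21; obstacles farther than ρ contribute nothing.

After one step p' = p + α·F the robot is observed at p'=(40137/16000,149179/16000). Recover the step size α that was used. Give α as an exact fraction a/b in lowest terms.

F_att = 3/4·(g−p) = 3/4·(-13,-18) = (-9.7500,-13.5000)
o1: d²=97 > ρ²=49 → inactive
o2: d²=225 > ρ²=49 → inactive
o3: d²=313 > ρ²=49 → inactive
o4: d²=40 ≤ ρ²=49; F_rep = 21·(-6,-2)/40² = (-0.0788,-0.0262)
F = F_att + ΣF_rep = (-9.8287,-13.5262)
Δp = p'−p = (-0.4914,-0.6763); α = Δx/Fx = (-7863/16000) / (-7863/800) = 1/20
check: Δy/Fy = (-10821/16000) / (-10821/800) = 1/20 ✓

α = 1/20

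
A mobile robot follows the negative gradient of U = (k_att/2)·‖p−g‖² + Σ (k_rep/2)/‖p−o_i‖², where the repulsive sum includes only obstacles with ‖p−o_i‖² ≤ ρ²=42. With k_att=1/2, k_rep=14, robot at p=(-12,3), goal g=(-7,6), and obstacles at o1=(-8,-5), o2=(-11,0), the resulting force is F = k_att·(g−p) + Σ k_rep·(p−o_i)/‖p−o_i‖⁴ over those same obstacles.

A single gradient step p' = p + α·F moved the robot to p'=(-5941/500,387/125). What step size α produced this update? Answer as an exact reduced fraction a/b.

F_att = 1/2·(g−p) = 1/2·(5,3) = (2.5000,1.5000)
o1: d²=80 > ρ²=42 → inactive
o2: d²=10 ≤ ρ²=42; F_rep = 14·(-1,3)/10² = (-0.1400,0.4200)
F = F_att + ΣF_rep = (2.3600,1.9200)
Δp = p'−p = (0.1180,0.0960); α = Δx/Fx = (59/500) / (59/25) = 1/20
check: Δy/Fy = (12/125) / (48/25) = 1/20 ✓

α = 1/20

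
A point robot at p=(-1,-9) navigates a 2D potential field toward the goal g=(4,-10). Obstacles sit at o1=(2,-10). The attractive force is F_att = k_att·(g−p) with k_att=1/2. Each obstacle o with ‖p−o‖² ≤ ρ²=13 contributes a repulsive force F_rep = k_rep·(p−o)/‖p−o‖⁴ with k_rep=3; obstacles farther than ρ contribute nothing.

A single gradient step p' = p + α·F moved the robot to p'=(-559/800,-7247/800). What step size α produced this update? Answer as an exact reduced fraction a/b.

α = 1/8

F_att = 1/2·(g−p) = 1/2·(5,-1) = (2.5000,-0.5000)
o1: d²=10 ≤ ρ²=13; F_rep = 3·(-3,1)/10² = (-0.0900,0.0300)
F = F_att + ΣF_rep = (2.4100,-0.4700)
Δp = p'−p = (0.3013,-0.0587); α = Δx/Fx = (241/800) / (241/100) = 1/8
check: Δy/Fy = (-47/800) / (-47/100) = 1/8 ✓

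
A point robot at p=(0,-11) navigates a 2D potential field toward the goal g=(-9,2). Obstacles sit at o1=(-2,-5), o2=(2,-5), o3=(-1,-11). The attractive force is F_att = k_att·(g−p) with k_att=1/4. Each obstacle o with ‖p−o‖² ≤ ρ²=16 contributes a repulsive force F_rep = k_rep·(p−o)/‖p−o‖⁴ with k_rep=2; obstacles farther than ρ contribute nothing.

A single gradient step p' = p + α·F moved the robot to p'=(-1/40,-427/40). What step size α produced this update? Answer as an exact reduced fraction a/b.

α = 1/10

F_att = 1/4·(g−p) = 1/4·(-9,13) = (-2.2500,3.2500)
o1: d²=40 > ρ²=16 → inactive
o2: d²=40 > ρ²=16 → inactive
o3: d²=1 ≤ ρ²=16; F_rep = 2·(1,0)/1² = (2.0000,0.0000)
F = F_att + ΣF_rep = (-0.2500,3.2500)
Δp = p'−p = (-0.0250,0.3250); α = Δx/Fx = (-1/40) / (-1/4) = 1/10
check: Δy/Fy = (13/40) / (13/4) = 1/10 ✓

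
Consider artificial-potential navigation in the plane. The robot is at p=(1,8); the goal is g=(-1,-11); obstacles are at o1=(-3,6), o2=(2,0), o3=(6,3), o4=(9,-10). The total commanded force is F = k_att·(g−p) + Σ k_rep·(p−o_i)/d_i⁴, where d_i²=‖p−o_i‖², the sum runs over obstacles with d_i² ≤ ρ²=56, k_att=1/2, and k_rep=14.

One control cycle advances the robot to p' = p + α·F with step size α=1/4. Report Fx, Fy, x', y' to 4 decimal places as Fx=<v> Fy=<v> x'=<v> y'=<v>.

F_att = 1/2·(g−p) = 1/2·(-2,-19) = (-1.0000,-9.5000)
o1: d²=20 ≤ ρ²=56; F_rep = 14·(4,2)/20² = (0.1400,0.0700)
o2: d²=65 > ρ²=56 → inactive
o3: d²=50 ≤ ρ²=56; F_rep = 14·(-5,5)/50² = (-0.0280,0.0280)
o4: d²=388 > ρ²=56 → inactive
F = F_att + ΣF_rep = (-0.8880,-9.4020)
p' = p + 1/4·F = (0.7780,5.6495)

Fx=-0.8880 Fy=-9.4020 x'=0.7780 y'=5.6495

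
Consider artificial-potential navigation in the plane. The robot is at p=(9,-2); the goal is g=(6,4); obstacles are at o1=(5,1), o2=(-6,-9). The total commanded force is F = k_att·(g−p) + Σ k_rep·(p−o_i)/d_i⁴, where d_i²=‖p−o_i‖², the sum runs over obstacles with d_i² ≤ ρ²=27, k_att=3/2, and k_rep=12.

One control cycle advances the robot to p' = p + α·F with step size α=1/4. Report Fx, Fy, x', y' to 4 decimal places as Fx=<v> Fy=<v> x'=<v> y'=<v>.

F_att = 3/2·(g−p) = 3/2·(-3,6) = (-4.5000,9.0000)
o1: d²=25 ≤ ρ²=27; F_rep = 12·(4,-3)/25² = (0.0768,-0.0576)
o2: d²=274 > ρ²=27 → inactive
F = F_att + ΣF_rep = (-4.4232,8.9424)
p' = p + 1/4·F = (7.8942,0.2356)

Fx=-4.4232 Fy=8.9424 x'=7.8942 y'=0.2356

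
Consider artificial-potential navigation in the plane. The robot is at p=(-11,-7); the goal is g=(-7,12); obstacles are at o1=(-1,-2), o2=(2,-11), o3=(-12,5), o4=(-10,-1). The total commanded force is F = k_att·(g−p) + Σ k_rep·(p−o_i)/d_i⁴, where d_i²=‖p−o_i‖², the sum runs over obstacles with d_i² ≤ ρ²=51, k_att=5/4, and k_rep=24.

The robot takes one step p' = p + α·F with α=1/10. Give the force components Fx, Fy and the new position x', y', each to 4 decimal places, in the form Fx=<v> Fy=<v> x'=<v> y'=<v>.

F_att = 5/4·(g−p) = 5/4·(4,19) = (5.0000,23.7500)
o1: d²=125 > ρ²=51 → inactive
o2: d²=185 > ρ²=51 → inactive
o3: d²=145 > ρ²=51 → inactive
o4: d²=37 ≤ ρ²=51; F_rep = 24·(-1,-6)/37² = (-0.0175,-0.1052)
F = F_att + ΣF_rep = (4.9825,23.6448)
p' = p + 1/10·F = (-10.5018,-4.6355)

Fx=4.9825 Fy=23.6448 x'=-10.5018 y'=-4.6355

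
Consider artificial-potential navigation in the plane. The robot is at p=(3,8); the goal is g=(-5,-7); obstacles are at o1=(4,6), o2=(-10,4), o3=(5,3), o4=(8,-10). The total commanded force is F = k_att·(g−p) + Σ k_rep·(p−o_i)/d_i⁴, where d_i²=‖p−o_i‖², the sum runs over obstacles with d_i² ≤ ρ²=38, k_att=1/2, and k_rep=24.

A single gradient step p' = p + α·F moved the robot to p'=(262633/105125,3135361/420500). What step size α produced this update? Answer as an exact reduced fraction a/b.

F_att = 1/2·(g−p) = 1/2·(-8,-15) = (-4.0000,-7.5000)
o1: d²=5 ≤ ρ²=38; F_rep = 24·(-1,2)/5² = (-0.9600,1.9200)
o2: d²=185 > ρ²=38 → inactive
o3: d²=29 ≤ ρ²=38; F_rep = 24·(-2,5)/29² = (-0.0571,0.1427)
o4: d²=349 > ρ²=38 → inactive
F = F_att + ΣF_rep = (-5.0171,-5.4373)
Δp = p'−p = (-0.5017,-0.5437); α = Δx/Fx = (-52742/105125) / (-105484/21025) = 1/10
check: Δy/Fy = (-228639/420500) / (-228639/42050) = 1/10 ✓

α = 1/10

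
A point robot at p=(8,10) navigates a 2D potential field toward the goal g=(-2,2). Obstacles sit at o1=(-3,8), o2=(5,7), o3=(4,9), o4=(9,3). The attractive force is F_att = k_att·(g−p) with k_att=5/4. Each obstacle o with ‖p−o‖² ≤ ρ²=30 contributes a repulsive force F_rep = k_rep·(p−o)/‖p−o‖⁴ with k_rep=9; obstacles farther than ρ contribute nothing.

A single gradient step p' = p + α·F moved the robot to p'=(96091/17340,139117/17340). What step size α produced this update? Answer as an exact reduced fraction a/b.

F_att = 5/4·(g−p) = 5/4·(-10,-8) = (-12.5000,-10.0000)
o1: d²=125 > ρ²=30 → inactive
o2: d²=18 ≤ ρ²=30; F_rep = 9·(3,3)/18² = (0.0833,0.0833)
o3: d²=17 ≤ ρ²=30; F_rep = 9·(4,1)/17² = (0.1246,0.0311)
o4: d²=50 > ρ²=30 → inactive
F = F_att + ΣF_rep = (-12.2921,-9.8855)
Δp = p'−p = (-2.4584,-1.9771); α = Δx/Fx = (-42629/17340) / (-42629/3468) = 1/5
check: Δy/Fy = (-34283/17340) / (-34283/3468) = 1/5 ✓

α = 1/5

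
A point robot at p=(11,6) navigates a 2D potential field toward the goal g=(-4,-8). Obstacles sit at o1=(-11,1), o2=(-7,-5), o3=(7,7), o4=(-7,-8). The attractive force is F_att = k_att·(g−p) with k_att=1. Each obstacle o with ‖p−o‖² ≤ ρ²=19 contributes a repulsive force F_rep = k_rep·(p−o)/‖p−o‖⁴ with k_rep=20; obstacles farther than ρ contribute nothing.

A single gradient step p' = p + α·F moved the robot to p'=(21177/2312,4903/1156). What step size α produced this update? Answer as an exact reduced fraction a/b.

F_att = 1·(g−p) = 1·(-15,-14) = (-15.0000,-14.0000)
o1: d²=509 > ρ²=19 → inactive
o2: d²=445 > ρ²=19 → inactive
o3: d²=17 ≤ ρ²=19; F_rep = 20·(4,-1)/17² = (0.2768,-0.0692)
o4: d²=520 > ρ²=19 → inactive
F = F_att + ΣF_rep = (-14.7232,-14.0692)
Δp = p'−p = (-1.8404,-1.7587); α = Δx/Fx = (-4255/2312) / (-4255/289) = 1/8
check: Δy/Fy = (-2033/1156) / (-4066/289) = 1/8 ✓

α = 1/8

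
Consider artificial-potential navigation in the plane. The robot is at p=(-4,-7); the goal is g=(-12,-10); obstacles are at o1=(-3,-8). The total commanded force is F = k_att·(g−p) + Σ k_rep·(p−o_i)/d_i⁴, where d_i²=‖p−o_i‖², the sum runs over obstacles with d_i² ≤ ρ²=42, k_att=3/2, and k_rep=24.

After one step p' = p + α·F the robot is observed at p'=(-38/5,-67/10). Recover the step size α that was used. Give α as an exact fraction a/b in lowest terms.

F_att = 3/2·(g−p) = 3/2·(-8,-3) = (-12.0000,-4.5000)
o1: d²=2 ≤ ρ²=42; F_rep = 24·(-1,1)/2² = (-6.0000,6.0000)
F = F_att + ΣF_rep = (-18.0000,1.5000)
Δp = p'−p = (-3.6000,0.3000); α = Δx/Fx = (-18/5) / (-18) = 1/5
check: Δy/Fy = (3/10) / (3/2) = 1/5 ✓

α = 1/5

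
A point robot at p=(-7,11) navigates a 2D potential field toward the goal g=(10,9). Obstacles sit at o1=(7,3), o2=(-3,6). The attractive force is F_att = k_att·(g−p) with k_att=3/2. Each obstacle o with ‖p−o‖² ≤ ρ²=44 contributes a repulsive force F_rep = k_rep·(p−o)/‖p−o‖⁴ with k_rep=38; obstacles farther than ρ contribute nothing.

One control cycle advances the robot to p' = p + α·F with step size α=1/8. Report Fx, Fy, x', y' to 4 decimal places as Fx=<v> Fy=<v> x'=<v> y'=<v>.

F_att = 3/2·(g−p) = 3/2·(17,-2) = (25.5000,-3.0000)
o1: d²=260 > ρ²=44 → inactive
o2: d²=41 ≤ ρ²=44; F_rep = 38·(-4,5)/41² = (-0.0904,0.1130)
F = F_att + ΣF_rep = (25.4096,-2.8870)
p' = p + 1/8·F = (-3.8238,10.6391)

Fx=25.4096 Fy=-2.8870 x'=-3.8238 y'=10.6391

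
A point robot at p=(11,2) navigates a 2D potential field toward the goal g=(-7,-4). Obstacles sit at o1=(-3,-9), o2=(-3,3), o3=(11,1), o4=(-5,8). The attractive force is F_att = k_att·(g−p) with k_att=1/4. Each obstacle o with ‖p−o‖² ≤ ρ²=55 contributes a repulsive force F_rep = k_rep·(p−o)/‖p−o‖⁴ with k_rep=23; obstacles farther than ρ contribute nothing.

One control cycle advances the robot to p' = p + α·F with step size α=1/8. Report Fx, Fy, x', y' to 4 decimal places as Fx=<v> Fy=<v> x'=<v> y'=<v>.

Fx=-4.5000 Fy=21.5000 x'=10.4375 y'=4.6875

F_att = 1/4·(g−p) = 1/4·(-18,-6) = (-4.5000,-1.5000)
o1: d²=317 > ρ²=55 → inactive
o2: d²=197 > ρ²=55 → inactive
o3: d²=1 ≤ ρ²=55; F_rep = 23·(0,1)/1² = (0.0000,23.0000)
o4: d²=292 > ρ²=55 → inactive
F = F_att + ΣF_rep = (-4.5000,21.5000)
p' = p + 1/8·F = (10.4375,4.6875)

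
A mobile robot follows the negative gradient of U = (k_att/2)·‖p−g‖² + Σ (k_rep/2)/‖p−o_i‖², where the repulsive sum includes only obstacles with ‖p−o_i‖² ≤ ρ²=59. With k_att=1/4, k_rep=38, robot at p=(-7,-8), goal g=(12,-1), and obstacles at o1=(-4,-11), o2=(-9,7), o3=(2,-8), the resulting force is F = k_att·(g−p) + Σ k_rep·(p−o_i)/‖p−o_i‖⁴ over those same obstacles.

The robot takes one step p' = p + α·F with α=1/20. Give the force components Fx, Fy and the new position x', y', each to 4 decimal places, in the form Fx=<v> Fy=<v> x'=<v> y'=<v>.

F_att = 1/4·(g−p) = 1/4·(19,7) = (4.7500,1.7500)
o1: d²=18 ≤ ρ²=59; F_rep = 38·(-3,3)/18² = (-0.3519,0.3519)
o2: d²=229 > ρ²=59 → inactive
o3: d²=81 > ρ²=59 → inactive
F = F_att + ΣF_rep = (4.3981,2.1019)
p' = p + 1/20·F = (-6.7801,-7.8949)

Fx=4.3981 Fy=2.1019 x'=-6.7801 y'=-7.8949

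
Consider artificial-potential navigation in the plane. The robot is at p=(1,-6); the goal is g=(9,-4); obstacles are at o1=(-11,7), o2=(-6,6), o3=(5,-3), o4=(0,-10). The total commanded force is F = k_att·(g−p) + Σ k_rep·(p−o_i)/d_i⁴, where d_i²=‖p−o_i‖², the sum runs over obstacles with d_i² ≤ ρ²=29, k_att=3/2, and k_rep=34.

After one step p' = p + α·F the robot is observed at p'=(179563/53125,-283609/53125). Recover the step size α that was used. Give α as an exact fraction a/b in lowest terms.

F_att = 3/2·(g−p) = 3/2·(8,2) = (12.0000,3.0000)
o1: d²=313 > ρ²=29 → inactive
o2: d²=193 > ρ²=29 → inactive
o3: d²=25 ≤ ρ²=29; F_rep = 34·(-4,-3)/25² = (-0.2176,-0.1632)
o4: d²=17 ≤ ρ²=29; F_rep = 34·(1,4)/17² = (0.1176,0.4706)
F = F_att + ΣF_rep = (11.9000,3.3074)
Δp = p'−p = (2.3800,0.6615); α = Δx/Fx = (126438/53125) / (126438/10625) = 1/5
check: Δy/Fy = (35141/53125) / (35141/10625) = 1/5 ✓

α = 1/5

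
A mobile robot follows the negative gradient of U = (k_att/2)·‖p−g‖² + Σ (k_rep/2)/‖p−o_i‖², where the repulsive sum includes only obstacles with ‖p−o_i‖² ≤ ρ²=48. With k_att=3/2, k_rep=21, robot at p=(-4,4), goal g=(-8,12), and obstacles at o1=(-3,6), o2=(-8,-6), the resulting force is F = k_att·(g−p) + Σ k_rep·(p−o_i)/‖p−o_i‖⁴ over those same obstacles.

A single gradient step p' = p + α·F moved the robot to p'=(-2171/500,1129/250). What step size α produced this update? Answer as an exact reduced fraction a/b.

α = 1/20

F_att = 3/2·(g−p) = 3/2·(-4,8) = (-6.0000,12.0000)
o1: d²=5 ≤ ρ²=48; F_rep = 21·(-1,-2)/5² = (-0.8400,-1.6800)
o2: d²=116 > ρ²=48 → inactive
F = F_att + ΣF_rep = (-6.8400,10.3200)
Δp = p'−p = (-0.3420,0.5160); α = Δx/Fx = (-171/500) / (-171/25) = 1/20
check: Δy/Fy = (129/250) / (258/25) = 1/20 ✓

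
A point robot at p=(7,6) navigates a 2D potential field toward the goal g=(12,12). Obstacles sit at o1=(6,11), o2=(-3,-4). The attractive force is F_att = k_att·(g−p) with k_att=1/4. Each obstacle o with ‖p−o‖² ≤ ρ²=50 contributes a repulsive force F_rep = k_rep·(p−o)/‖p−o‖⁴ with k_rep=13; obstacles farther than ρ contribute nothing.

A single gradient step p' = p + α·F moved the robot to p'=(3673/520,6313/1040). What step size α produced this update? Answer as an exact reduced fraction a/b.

F_att = 1/4·(g−p) = 1/4·(5,6) = (1.2500,1.5000)
o1: d²=26 ≤ ρ²=50; F_rep = 13·(1,-5)/26² = (0.0192,-0.0962)
o2: d²=200 > ρ²=50 → inactive
F = F_att + ΣF_rep = (1.2692,1.4038)
Δp = p'−p = (0.0635,0.0702); α = Δx/Fx = (33/520) / (33/26) = 1/20
check: Δy/Fy = (73/1040) / (73/52) = 1/20 ✓

α = 1/20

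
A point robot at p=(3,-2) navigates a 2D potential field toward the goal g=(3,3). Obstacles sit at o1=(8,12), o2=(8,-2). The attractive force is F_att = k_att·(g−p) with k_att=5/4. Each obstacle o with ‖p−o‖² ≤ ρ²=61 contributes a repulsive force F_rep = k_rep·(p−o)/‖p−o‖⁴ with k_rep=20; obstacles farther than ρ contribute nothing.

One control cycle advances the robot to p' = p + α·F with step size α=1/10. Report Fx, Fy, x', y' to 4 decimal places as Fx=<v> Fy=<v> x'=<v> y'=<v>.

F_att = 5/4·(g−p) = 5/4·(0,5) = (0.0000,6.2500)
o1: d²=221 > ρ²=61 → inactive
o2: d²=25 ≤ ρ²=61; F_rep = 20·(-5,0)/25² = (-0.1600,0.0000)
F = F_att + ΣF_rep = (-0.1600,6.2500)
p' = p + 1/10·F = (2.9840,-1.3750)

Fx=-0.1600 Fy=6.2500 x'=2.9840 y'=-1.3750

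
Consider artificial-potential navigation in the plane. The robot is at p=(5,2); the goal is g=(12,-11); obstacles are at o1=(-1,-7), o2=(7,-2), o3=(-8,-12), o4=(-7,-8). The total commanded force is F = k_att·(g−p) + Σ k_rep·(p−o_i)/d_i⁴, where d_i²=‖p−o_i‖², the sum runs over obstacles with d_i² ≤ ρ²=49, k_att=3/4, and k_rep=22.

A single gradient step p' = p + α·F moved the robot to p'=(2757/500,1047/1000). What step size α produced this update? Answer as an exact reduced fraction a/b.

α = 1/10

F_att = 3/4·(g−p) = 3/4·(7,-13) = (5.2500,-9.7500)
o1: d²=117 > ρ²=49 → inactive
o2: d²=20 ≤ ρ²=49; F_rep = 22·(-2,4)/20² = (-0.1100,0.2200)
o3: d²=365 > ρ²=49 → inactive
o4: d²=244 > ρ²=49 → inactive
F = F_att + ΣF_rep = (5.1400,-9.5300)
Δp = p'−p = (0.5140,-0.9530); α = Δx/Fx = (257/500) / (257/50) = 1/10
check: Δy/Fy = (-953/1000) / (-953/100) = 1/10 ✓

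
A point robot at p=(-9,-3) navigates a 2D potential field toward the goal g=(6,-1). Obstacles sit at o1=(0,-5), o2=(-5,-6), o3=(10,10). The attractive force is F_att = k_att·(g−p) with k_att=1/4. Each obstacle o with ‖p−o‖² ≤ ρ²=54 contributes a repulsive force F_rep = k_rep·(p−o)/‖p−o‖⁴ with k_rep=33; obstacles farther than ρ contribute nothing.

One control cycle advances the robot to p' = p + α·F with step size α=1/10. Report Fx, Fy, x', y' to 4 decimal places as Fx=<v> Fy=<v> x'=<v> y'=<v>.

F_att = 1/4·(g−p) = 1/4·(15,2) = (3.7500,0.5000)
o1: d²=85 > ρ²=54 → inactive
o2: d²=25 ≤ ρ²=54; F_rep = 33·(-4,3)/25² = (-0.2112,0.1584)
o3: d²=530 > ρ²=54 → inactive
F = F_att + ΣF_rep = (3.5388,0.6584)
p' = p + 1/10·F = (-8.6461,-2.9342)

Fx=3.5388 Fy=0.6584 x'=-8.6461 y'=-2.9342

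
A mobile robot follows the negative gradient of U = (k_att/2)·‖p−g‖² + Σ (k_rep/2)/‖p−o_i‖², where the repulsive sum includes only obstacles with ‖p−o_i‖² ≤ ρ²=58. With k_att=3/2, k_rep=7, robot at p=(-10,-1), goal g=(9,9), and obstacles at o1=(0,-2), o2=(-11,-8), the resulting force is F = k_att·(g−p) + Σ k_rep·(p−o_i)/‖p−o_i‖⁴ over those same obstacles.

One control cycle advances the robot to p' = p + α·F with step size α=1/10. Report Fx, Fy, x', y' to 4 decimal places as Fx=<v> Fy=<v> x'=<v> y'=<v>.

Fx=28.5028 Fy=15.0196 x'=-7.1497 y'=0.5020

F_att = 3/2·(g−p) = 3/2·(19,10) = (28.5000,15.0000)
o1: d²=101 > ρ²=58 → inactive
o2: d²=50 ≤ ρ²=58; F_rep = 7·(1,7)/50² = (0.0028,0.0196)
F = F_att + ΣF_rep = (28.5028,15.0196)
p' = p + 1/10·F = (-7.1497,0.5020)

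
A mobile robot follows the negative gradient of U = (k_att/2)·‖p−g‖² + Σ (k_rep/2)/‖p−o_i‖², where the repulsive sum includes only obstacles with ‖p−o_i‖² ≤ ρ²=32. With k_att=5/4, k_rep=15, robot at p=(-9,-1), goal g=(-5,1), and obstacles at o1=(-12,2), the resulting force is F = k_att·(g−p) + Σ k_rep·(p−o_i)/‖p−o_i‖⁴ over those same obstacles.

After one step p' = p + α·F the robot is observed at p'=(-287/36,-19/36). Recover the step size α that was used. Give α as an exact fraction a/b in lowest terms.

F_att = 5/4·(g−p) = 5/4·(4,2) = (5.0000,2.5000)
o1: d²=18 ≤ ρ²=32; F_rep = 15·(3,-3)/18² = (0.1389,-0.1389)
F = F_att + ΣF_rep = (5.1389,2.3611)
Δp = p'−p = (1.0278,0.4722); α = Δx/Fx = (37/36) / (185/36) = 1/5
check: Δy/Fy = (17/36) / (85/36) = 1/5 ✓

α = 1/5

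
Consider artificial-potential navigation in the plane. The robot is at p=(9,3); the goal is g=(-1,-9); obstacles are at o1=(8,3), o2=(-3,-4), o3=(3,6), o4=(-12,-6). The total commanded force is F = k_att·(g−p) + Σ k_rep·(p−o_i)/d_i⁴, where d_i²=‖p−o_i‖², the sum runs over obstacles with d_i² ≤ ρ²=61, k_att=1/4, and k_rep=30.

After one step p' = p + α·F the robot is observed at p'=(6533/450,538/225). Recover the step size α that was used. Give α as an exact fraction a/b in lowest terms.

F_att = 1/4·(g−p) = 1/4·(-10,-12) = (-2.5000,-3.0000)
o1: d²=1 ≤ ρ²=61; F_rep = 30·(1,0)/1² = (30.0000,0.0000)
o2: d²=193 > ρ²=61 → inactive
o3: d²=45 ≤ ρ²=61; F_rep = 30·(6,-3)/45² = (0.0889,-0.0444)
o4: d²=522 > ρ²=61 → inactive
F = F_att + ΣF_rep = (27.5889,-3.0444)
Δp = p'−p = (5.5178,-0.6089); α = Δx/Fx = (2483/450) / (2483/90) = 1/5
check: Δy/Fy = (-137/225) / (-137/45) = 1/5 ✓

α = 1/5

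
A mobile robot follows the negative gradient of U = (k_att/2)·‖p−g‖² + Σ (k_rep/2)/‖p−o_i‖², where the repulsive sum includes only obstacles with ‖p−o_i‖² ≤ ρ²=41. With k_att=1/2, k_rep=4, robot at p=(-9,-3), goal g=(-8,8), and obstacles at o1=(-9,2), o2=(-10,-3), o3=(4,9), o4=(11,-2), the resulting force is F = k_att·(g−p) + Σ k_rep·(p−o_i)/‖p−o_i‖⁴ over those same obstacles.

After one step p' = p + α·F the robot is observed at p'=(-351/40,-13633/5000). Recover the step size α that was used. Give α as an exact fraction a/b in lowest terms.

α = 1/20

F_att = 1/2·(g−p) = 1/2·(1,11) = (0.5000,5.5000)
o1: d²=25 ≤ ρ²=41; F_rep = 4·(0,-5)/25² = (0.0000,-0.0320)
o2: d²=1 ≤ ρ²=41; F_rep = 4·(1,0)/1² = (4.0000,0.0000)
o3: d²=313 > ρ²=41 → inactive
o4: d²=401 > ρ²=41 → inactive
F = F_att + ΣF_rep = (4.5000,5.4680)
Δp = p'−p = (0.2250,0.2734); α = Δx/Fx = (9/40) / (9/2) = 1/20
check: Δy/Fy = (1367/5000) / (1367/250) = 1/20 ✓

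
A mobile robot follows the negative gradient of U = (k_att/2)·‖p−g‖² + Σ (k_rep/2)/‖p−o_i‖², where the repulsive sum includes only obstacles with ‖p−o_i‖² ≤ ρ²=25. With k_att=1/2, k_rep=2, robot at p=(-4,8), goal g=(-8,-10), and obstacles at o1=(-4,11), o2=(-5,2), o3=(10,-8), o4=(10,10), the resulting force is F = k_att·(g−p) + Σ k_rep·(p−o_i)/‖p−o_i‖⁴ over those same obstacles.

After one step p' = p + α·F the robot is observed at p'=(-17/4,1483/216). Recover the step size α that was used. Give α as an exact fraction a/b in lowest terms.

F_att = 1/2·(g−p) = 1/2·(-4,-18) = (-2.0000,-9.0000)
o1: d²=9 ≤ ρ²=25; F_rep = 2·(0,-3)/9² = (0.0000,-0.0741)
o2: d²=37 > ρ²=25 → inactive
o3: d²=452 > ρ²=25 → inactive
o4: d²=200 > ρ²=25 → inactive
F = F_att + ΣF_rep = (-2.0000,-9.0741)
Δp = p'−p = (-0.2500,-1.1343); α = Δx/Fx = (-1/4) / (-2) = 1/8
check: Δy/Fy = (-245/216) / (-245/27) = 1/8 ✓

α = 1/8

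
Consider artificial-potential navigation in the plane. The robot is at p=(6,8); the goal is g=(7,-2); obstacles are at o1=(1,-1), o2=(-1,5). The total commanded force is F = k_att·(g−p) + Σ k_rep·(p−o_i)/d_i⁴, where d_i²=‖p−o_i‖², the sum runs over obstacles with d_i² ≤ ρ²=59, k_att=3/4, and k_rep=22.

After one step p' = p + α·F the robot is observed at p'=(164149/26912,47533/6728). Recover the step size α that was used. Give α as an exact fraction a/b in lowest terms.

F_att = 3/4·(g−p) = 3/4·(1,-10) = (0.7500,-7.5000)
o1: d²=106 > ρ²=59 → inactive
o2: d²=58 ≤ ρ²=59; F_rep = 22·(7,3)/58² = (0.0458,0.0196)
F = F_att + ΣF_rep = (0.7958,-7.4804)
Δp = p'−p = (0.0995,-0.9350); α = Δx/Fx = (2677/26912) / (2677/3364) = 1/8
check: Δy/Fy = (-6291/6728) / (-6291/841) = 1/8 ✓

α = 1/8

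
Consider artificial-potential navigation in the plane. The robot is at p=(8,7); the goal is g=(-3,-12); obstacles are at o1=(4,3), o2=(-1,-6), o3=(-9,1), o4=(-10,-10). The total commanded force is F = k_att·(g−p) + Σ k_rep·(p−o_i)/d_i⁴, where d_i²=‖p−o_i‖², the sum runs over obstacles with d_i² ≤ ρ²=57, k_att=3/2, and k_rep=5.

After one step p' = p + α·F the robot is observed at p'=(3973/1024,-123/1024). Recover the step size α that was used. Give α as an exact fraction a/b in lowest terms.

α = 1/4

F_att = 3/2·(g−p) = 3/2·(-11,-19) = (-16.5000,-28.5000)
o1: d²=32 ≤ ρ²=57; F_rep = 5·(4,4)/32² = (0.0195,0.0195)
o2: d²=250 > ρ²=57 → inactive
o3: d²=325 > ρ²=57 → inactive
o4: d²=613 > ρ²=57 → inactive
F = F_att + ΣF_rep = (-16.4805,-28.4805)
Δp = p'−p = (-4.1201,-7.1201); α = Δx/Fx = (-4219/1024) / (-4219/256) = 1/4
check: Δy/Fy = (-7291/1024) / (-7291/256) = 1/4 ✓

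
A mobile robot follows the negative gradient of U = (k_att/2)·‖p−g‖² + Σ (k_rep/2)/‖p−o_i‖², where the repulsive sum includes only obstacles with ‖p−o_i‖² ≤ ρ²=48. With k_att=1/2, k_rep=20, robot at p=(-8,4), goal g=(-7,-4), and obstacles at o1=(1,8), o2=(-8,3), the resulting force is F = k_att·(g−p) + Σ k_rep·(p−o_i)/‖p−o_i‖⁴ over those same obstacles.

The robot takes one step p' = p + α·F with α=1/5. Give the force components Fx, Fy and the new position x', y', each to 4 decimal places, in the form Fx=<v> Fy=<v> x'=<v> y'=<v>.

Fx=0.5000 Fy=16.0000 x'=-7.9000 y'=7.2000

F_att = 1/2·(g−p) = 1/2·(1,-8) = (0.5000,-4.0000)
o1: d²=97 > ρ²=48 → inactive
o2: d²=1 ≤ ρ²=48; F_rep = 20·(0,1)/1² = (0.0000,20.0000)
F = F_att + ΣF_rep = (0.5000,16.0000)
p' = p + 1/5·F = (-7.9000,7.2000)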